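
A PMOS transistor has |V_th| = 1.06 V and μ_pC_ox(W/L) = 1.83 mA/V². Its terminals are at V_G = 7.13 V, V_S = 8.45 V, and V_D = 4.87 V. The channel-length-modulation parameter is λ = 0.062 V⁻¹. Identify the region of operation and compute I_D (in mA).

V_SG = V_S − V_G = 8.45 − 7.13 = 1.32 V; V_SD = V_S − V_D = 8.45 − 4.87 = 3.58 V.
V_ov = V_SG − |V_th| = 1.32 − 1.06 = 0.26 V.
Since V_SD = 3.58 V ≥ V_ov = 0.26 V, the device is in saturation.
I_D = ½ k_p V_ov² (1 + λ V_SD) = 0.5 × 1.83 × 0.26² × (1 + 0.062 × 3.58) = 0.0756 mA.

Saturation; I_D = 0.0756 mA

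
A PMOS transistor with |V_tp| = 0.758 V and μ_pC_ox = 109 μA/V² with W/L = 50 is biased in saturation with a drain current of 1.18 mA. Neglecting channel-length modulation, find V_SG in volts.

V_SG = 1.42 V

k_p = μ_pC_ox · (W/L) = 5.45 mA/V².
In saturation I_D = ½ k_p (V_SG − |V_tp|)², so V_SG − |V_tp| = √(2 I_D / k_p) = √(2 × 1.18 / 5.45) = 0.658 V.
V_SG = 0.758 + 0.658 = 1.42 V.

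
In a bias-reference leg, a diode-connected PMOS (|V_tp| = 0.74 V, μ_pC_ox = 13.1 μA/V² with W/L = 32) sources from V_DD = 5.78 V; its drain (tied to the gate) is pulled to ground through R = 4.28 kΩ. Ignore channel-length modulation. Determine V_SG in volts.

V_SG = 2.62 V

With gate tied to drain, V_SG = V_SD ≥ V_SG − |V_tp|, so the device is in saturation.
k_p = μ_pC_ox · (W/L) = 0.4192 mA/V².
KCL at the drain: ½ k_p (V_SG − |V_tp|)² = (V_DD − V_SG)/R.
Let x = V_SG − 0.74. Then 0.897 x² + x − 5.04 = 0, giving x = 1.88 V (positive root), so V_SG = 2.62 V.
I_D = (V_DD − V_SG)/R = (5.78 − 2.62) / 4.28 = 0.739 mA.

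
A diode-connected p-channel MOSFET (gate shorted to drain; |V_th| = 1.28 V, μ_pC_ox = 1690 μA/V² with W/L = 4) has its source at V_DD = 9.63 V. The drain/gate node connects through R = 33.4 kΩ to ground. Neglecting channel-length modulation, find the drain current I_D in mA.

With gate tied to drain, V_SG = V_SD ≥ V_SG − |V_th|, so the device is in saturation.
k_p = μ_pC_ox · (W/L) = 6.76 mA/V².
KCL at the drain: ½ k_p (V_SG − |V_th|)² = (V_DD − V_SG)/R.
Let x = V_SG − 1.28. Then 113 x² + x − 8.35 = 0, giving x = 0.268 V (positive root), so V_SG = 1.55 V.
I_D = (V_DD − V_SG)/R = (9.63 − 1.55) / 33.4 = 0.242 mA.

I_D = 0.242 mA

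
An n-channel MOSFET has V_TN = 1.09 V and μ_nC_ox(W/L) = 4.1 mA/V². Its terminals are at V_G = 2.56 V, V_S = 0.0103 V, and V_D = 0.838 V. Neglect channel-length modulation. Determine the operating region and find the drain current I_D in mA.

V_GS = V_G − V_S = 2.56 − 0.0103 = 2.55 V; V_DS = V_D − V_S = 0.838 − 0.0103 = 0.828 V.
V_ov = V_GS − V_TN = 2.55 − 1.09 = 1.46 V.
Since V_DS = 0.828 V < V_ov = 1.46 V, the device is in the triode region.
I_D = k_n [V_ov · V_DS − ½ V_DS²] = 4.1 × [1.46 × 0.828 − 0.5 × 0.828²] = 3.55 mA.

Triode; I_D = 3.55 mA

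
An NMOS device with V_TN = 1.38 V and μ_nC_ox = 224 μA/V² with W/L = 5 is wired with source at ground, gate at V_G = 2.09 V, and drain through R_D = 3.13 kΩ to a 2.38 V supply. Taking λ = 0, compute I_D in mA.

I_D = 0.282 mA

V_GS = V_G = 2.09 V, so V_ov = 2.09 − 1.38 = 0.71 V.
k_n = μ_nC_ox · (W/L) = 1.12 mA/V².
Assume saturation: I_D = ½ k_n V_ov² = 0.5 × 1.12 × 0.71² = 0.282 mA, giving V_DS = V_DD − I_D R_D = 2.38 − 0.282 × 3.13 = 1.5 V.
V_DS = 1.5 V ≥ V_ov = 0.71 V, confirming saturation.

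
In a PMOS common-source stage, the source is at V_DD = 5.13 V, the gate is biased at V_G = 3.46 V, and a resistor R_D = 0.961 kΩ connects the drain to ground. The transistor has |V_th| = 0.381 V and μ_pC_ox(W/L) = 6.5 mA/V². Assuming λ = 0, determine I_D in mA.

I_D = 4.53 mA

V_SG = V_DD − V_G = 5.13 − 3.46 = 1.67 V, so V_ov = 1.67 − 0.381 = 1.29 V.
Assume saturation: I_D = ½ k_p V_ov² = 0.5 × 6.5 × 1.29² = 5.4 mA, giving V_SD = V_DD − I_D R_D = 5.13 − 5.4 × 0.961 = -0.0593 V.
But -0.0593 V < V_ov = 1.29 V, so the device is actually in triode.
In triode I_D = k_p[V_ov V_SD − ½ V_SD²] and I_D = (V_DD − V_SD)/R_D. Equating: 3.12 V_SD² − 9.052 V_SD + 5.13 = 0, giving V_SD = 0.773 V (the root below V_ov).
I_D = (5.13 − 0.773) / 0.961 = 4.53 mA.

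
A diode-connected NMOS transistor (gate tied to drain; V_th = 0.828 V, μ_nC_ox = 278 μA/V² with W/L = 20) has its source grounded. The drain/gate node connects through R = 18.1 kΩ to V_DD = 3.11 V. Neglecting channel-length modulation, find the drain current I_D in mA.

I_D = 0.115 mA

With gate tied to drain, V_GS = V_DS ≥ V_GS − V_th, so the device is in saturation.
k_n = μ_nC_ox · (W/L) = 5.56 mA/V².
KCL at the drain: ½ k_n (V_GS − V_th)² = (V_DD − V_GS)/R.
Let x = V_GS − 0.828. Then 50.3 x² + x − 2.282 = 0, giving x = 0.203 V (positive root), so V_GS = 1.03 V.
I_D = (V_DD − V_GS)/R = (3.11 − 1.03) / 18.1 = 0.115 mA.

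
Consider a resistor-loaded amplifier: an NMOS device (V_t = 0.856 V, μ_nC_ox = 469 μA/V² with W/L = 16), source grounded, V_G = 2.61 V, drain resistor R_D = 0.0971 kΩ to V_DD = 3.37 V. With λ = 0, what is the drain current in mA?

V_GS = V_G = 2.61 V, so V_ov = 2.61 − 0.856 = 1.75 V.
k_n = μ_nC_ox · (W/L) = 7.504 mA/V².
Assume saturation: I_D = ½ k_n V_ov² = 0.5 × 7.504 × 1.75² = 11.5 mA, giving V_DS = V_DD − I_D R_D = 3.37 − 11.5 × 0.0971 = 2.25 V.
V_DS = 2.25 V ≥ V_ov = 1.75 V, confirming saturation.

I_D = 11.5 mA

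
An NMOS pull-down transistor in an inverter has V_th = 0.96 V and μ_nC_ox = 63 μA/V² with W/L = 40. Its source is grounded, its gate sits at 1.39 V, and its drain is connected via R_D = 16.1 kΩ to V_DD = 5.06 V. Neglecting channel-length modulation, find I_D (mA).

I_D = 0.233 mA

V_GS = V_G = 1.39 V, so V_ov = 1.39 − 0.96 = 0.43 V.
k_n = μ_nC_ox · (W/L) = 2.52 mA/V².
Assume saturation: I_D = ½ k_n V_ov² = 0.5 × 2.52 × 0.43² = 0.233 mA, giving V_DS = V_DD − I_D R_D = 5.06 − 0.233 × 16.1 = 1.31 V.
V_DS = 1.31 V ≥ V_ov = 0.43 V, confirming saturation.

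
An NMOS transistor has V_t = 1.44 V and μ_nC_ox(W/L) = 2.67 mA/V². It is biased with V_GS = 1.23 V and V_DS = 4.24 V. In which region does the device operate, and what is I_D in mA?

V_GS = 1.23 V < V_t = 1.44 V, so the transistor is in cutoff.

Cutoff; I_D = 0 mA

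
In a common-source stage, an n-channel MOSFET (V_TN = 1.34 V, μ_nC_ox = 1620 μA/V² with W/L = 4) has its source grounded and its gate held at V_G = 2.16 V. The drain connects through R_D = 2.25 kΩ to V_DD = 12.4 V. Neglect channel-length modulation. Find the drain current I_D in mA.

V_GS = V_G = 2.16 V, so V_ov = 2.16 − 1.34 = 0.82 V.
k_n = μ_nC_ox · (W/L) = 6.48 mA/V².
Assume saturation: I_D = ½ k_n V_ov² = 0.5 × 6.48 × 0.82² = 2.18 mA, giving V_DS = V_DD − I_D R_D = 12.4 − 2.18 × 2.25 = 7.5 V.
V_DS = 7.5 V ≥ V_ov = 0.82 V, confirming saturation.

I_D = 2.18 mA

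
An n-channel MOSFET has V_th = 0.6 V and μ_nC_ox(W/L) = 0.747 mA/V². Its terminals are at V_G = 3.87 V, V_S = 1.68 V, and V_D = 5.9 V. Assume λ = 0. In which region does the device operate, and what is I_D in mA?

Saturation; I_D = 0.944 mA

V_GS = V_G − V_S = 3.87 − 1.68 = 2.19 V; V_DS = V_D − V_S = 5.9 − 1.68 = 4.22 V.
V_ov = V_GS − V_th = 2.19 − 0.6 = 1.59 V.
Since V_DS = 4.22 V ≥ V_ov = 1.59 V, the device is in saturation.
I_D = ½ k_n V_ov² = 0.5 × 0.747 × 1.59² = 0.944 mA.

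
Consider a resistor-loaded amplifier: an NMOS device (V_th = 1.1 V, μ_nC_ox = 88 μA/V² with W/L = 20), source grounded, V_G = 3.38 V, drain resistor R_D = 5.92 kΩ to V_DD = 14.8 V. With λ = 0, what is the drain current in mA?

V_GS = V_G = 3.38 V, so V_ov = 3.38 − 1.1 = 2.28 V.
k_n = μ_nC_ox · (W/L) = 1.76 mA/V².
Assume saturation: I_D = ½ k_n V_ov² = 0.5 × 1.76 × 2.28² = 4.57 mA, giving V_DS = V_DD − I_D R_D = 14.8 − 4.57 × 5.92 = -12.3 V.
But -12.3 V < V_ov = 2.28 V, so the device is actually in triode.
In triode I_D = k_n[V_ov V_DS − ½ V_DS²] and I_D = (V_DD − V_DS)/R_D. Equating: 5.21 V_DS² − 24.76 V_DS + 14.8 = 0, giving V_DS = 0.701 V (the root below V_ov).
I_D = (14.8 − 0.701) / 5.92 = 2.38 mA.

I_D = 2.38 mA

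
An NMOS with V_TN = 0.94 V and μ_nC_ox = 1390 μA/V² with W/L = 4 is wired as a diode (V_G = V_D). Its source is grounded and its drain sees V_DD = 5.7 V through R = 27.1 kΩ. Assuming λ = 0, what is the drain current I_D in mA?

With gate tied to drain, V_GS = V_DS ≥ V_GS − V_TN, so the device is in saturation.
k_n = μ_nC_ox · (W/L) = 5.56 mA/V².
KCL at the drain: ½ k_n (V_GS − V_TN)² = (V_DD − V_GS)/R.
Let x = V_GS − 0.94. Then 75.3 x² + x − 4.76 = 0, giving x = 0.245 V (positive root), so V_GS = 1.18 V.
I_D = (V_DD − V_GS)/R = (5.7 − 1.18) / 27.1 = 0.167 mA.

I_D = 0.167 mA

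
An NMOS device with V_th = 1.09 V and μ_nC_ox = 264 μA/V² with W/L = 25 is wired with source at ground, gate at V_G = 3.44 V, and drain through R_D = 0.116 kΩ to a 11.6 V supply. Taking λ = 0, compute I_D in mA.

V_GS = V_G = 3.44 V, so V_ov = 3.44 − 1.09 = 2.35 V.
k_n = μ_nC_ox · (W/L) = 6.6 mA/V².
Assume saturation: I_D = ½ k_n V_ov² = 0.5 × 6.6 × 2.35² = 18.2 mA, giving V_DS = V_DD − I_D R_D = 11.6 − 18.2 × 0.116 = 9.49 V.
V_DS = 9.49 V ≥ V_ov = 2.35 V, confirming saturation.

I_D = 18.2 mA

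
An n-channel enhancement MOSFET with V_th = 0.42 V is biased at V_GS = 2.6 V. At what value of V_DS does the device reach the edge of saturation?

V_DS,sat = 2.18 V

The boundary between triode and saturation is V_DS = V_GS − V_th = V_ov.
V_ov = 2.6 − 0.42 = 2.18 V.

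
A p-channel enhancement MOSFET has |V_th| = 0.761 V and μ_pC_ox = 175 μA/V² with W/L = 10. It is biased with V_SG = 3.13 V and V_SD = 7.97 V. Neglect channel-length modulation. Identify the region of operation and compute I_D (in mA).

k_p = μ_pC_ox · (W/L) = 1.75 mA/V².
V_ov = V_SG − |V_th| = 3.13 − 0.761 = 2.37 V.
Since V_SD = 7.97 V ≥ V_ov = 2.37 V, the device is in saturation.
I_D = ½ k_p V_ov² = 0.5 × 1.75 × 2.37² = 4.91 mA.

Saturation; I_D = 4.91 mA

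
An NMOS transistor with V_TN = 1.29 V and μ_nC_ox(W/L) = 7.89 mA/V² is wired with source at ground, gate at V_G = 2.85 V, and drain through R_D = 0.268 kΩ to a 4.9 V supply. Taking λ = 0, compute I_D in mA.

V_GS = V_G = 2.85 V, so V_ov = 2.85 − 1.29 = 1.56 V.
Assume saturation: I_D = ½ k_n V_ov² = 0.5 × 7.89 × 1.56² = 9.6 mA, giving V_DS = V_DD − I_D R_D = 4.9 − 9.6 × 0.268 = 2.33 V.
V_DS = 2.33 V ≥ V_ov = 1.56 V, confirming saturation.

I_D = 9.60 mA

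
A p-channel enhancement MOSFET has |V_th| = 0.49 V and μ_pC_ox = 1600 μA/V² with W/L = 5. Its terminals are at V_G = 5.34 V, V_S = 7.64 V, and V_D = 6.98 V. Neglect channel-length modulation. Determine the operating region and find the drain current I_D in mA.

V_SG = V_S − V_G = 7.64 − 5.34 = 2.3 V; V_SD = V_S − V_D = 7.64 − 6.98 = 0.66 V.
k_p = μ_pC_ox · (W/L) = 8 mA/V².
V_ov = V_SG − |V_th| = 2.3 − 0.49 = 1.81 V.
Since V_SD = 0.66 V < V_ov = 1.81 V, the device is in the triode region.
I_D = k_p [V_ov · V_SD − ½ V_SD²] = 8 × [1.81 × 0.66 − 0.5 × 0.66²] = 7.81 mA.

Triode; I_D = 7.81 mA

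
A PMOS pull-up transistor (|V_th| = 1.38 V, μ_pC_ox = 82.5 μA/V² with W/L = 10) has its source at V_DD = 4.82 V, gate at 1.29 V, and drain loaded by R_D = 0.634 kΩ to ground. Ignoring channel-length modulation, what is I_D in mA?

I_D = 1.91 mA

V_SG = V_DD − V_G = 4.82 − 1.29 = 3.53 V, so V_ov = 3.53 − 1.38 = 2.15 V.
k_p = μ_pC_ox · (W/L) = 0.825 mA/V².
Assume saturation: I_D = ½ k_p V_ov² = 0.5 × 0.825 × 2.15² = 1.91 mA, giving V_SD = V_DD − I_D R_D = 4.82 − 1.91 × 0.634 = 3.61 V.
V_SD = 3.61 V ≥ V_ov = 2.15 V, confirming saturation.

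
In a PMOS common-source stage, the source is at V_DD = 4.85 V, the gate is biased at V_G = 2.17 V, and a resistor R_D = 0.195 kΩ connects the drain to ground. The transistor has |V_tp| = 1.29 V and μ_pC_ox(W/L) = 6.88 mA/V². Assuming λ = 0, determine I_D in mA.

V_SG = V_DD − V_G = 4.85 − 2.17 = 2.68 V, so V_ov = 2.68 − 1.29 = 1.39 V.
Assume saturation: I_D = ½ k_p V_ov² = 0.5 × 6.88 × 1.39² = 6.65 mA, giving V_SD = V_DD − I_D R_D = 4.85 − 6.65 × 0.195 = 3.55 V.
V_SD = 3.55 V ≥ V_ov = 1.39 V, confirming saturation.

I_D = 6.65 mA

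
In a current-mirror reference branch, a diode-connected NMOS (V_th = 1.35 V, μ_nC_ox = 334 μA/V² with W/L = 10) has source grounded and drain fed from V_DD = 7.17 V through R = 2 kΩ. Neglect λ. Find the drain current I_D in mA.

I_D = 2.32 mA

With gate tied to drain, V_GS = V_DS ≥ V_GS − V_th, so the device is in saturation.
k_n = μ_nC_ox · (W/L) = 3.34 mA/V².
KCL at the drain: ½ k_n (V_GS − V_th)² = (V_DD − V_GS)/R.
Let x = V_GS − 1.35. Then 3.34 x² + x − 5.82 = 0, giving x = 1.18 V (positive root), so V_GS = 2.53 V.
I_D = (V_DD − V_GS)/R = (7.17 − 2.53) / 2 = 2.32 mA.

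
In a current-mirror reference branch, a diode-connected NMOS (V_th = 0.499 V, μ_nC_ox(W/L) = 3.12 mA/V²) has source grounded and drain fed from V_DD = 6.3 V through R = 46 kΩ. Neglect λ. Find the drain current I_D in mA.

I_D = 0.120 mA

With gate tied to drain, V_GS = V_DS ≥ V_GS − V_th, so the device is in saturation.
KCL at the drain: ½ k_n (V_GS − V_th)² = (V_DD − V_GS)/R.
Let x = V_GS − 0.499. Then 71.8 x² + x − 5.801 = 0, giving x = 0.277 V (positive root), so V_GS = 0.776 V.
I_D = (V_DD − V_GS)/R = (6.3 − 0.776) / 46 = 0.12 mA.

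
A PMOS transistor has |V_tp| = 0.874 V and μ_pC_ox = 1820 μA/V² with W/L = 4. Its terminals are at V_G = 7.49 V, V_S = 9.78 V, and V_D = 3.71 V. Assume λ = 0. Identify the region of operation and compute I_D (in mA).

Saturation; I_D = 7.30 mA

V_SG = V_S − V_G = 9.78 − 7.49 = 2.29 V; V_SD = V_S − V_D = 9.78 − 3.71 = 6.07 V.
k_p = μ_pC_ox · (W/L) = 7.28 mA/V².
V_ov = V_SG − |V_tp| = 2.29 − 0.874 = 1.42 V.
Since V_SD = 6.07 V ≥ V_ov = 1.42 V, the device is in saturation.
I_D = ½ k_p V_ov² = 0.5 × 7.28 × 1.42² = 7.3 mA.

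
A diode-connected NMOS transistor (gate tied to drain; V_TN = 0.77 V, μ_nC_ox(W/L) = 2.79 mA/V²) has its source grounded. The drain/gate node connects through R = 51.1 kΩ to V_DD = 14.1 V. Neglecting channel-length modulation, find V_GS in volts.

V_GS = 1.20 V

With gate tied to drain, V_GS = V_DS ≥ V_GS − V_TN, so the device is in saturation.
KCL at the drain: ½ k_n (V_GS − V_TN)² = (V_DD − V_GS)/R.
Let x = V_GS − 0.77. Then 71.3 x² + x − 13.33 = 0, giving x = 0.425 V (positive root), so V_GS = 1.2 V.
I_D = (V_DD − V_GS)/R = (14.1 − 1.2) / 51.1 = 0.253 mA.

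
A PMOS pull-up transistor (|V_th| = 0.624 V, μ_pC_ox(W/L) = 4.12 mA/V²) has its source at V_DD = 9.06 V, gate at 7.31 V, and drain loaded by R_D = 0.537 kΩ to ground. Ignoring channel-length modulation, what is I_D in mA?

I_D = 2.61 mA

V_SG = V_DD − V_G = 9.06 − 7.31 = 1.75 V, so V_ov = 1.75 − 0.624 = 1.13 V.
Assume saturation: I_D = ½ k_p V_ov² = 0.5 × 4.12 × 1.13² = 2.61 mA, giving V_SD = V_DD − I_D R_D = 9.06 − 2.61 × 0.537 = 7.66 V.
V_SD = 7.66 V ≥ V_ov = 1.13 V, confirming saturation.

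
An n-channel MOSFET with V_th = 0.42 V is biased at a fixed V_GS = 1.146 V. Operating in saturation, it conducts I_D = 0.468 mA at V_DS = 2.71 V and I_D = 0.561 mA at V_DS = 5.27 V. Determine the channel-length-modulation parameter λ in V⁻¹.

λ = 0.0983 V⁻¹

With V_GS fixed, I_D ∝ (1 + λ V_DS) in saturation, so I_D2/I_D1 = (1 + λ V_DS2)/(1 + λ V_DS1).
0.561/0.468 = 1.199 = (1 + 5.27 λ)/(1 + 2.71 λ).
Solving: λ (I_D1 V_DS2 − I_D2 V_DS1) = I_D2 − I_D1, so λ = (0.561 − 0.468) / (0.468 × 5.27 − 0.561 × 2.71) = 0.093 / 0.946 = 0.0983 V⁻¹.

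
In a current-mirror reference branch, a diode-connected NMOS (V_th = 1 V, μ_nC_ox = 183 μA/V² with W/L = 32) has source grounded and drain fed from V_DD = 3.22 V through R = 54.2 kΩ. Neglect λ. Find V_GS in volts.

V_GS = 1.12 V

With gate tied to drain, V_GS = V_DS ≥ V_GS − V_th, so the device is in saturation.
k_n = μ_nC_ox · (W/L) = 5.856 mA/V².
KCL at the drain: ½ k_n (V_GS − V_th)² = (V_DD − V_GS)/R.
Let x = V_GS − 1. Then 159 x² + x − 2.22 = 0, giving x = 0.115 V (positive root), so V_GS = 1.12 V.
I_D = (V_DD − V_GS)/R = (3.22 − 1.12) / 54.2 = 0.0388 mA.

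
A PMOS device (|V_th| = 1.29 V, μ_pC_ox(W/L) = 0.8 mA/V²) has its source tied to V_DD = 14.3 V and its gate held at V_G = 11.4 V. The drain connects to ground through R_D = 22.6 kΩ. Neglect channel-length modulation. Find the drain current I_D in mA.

V_SG = V_DD − V_G = 14.3 − 11.4 = 2.9 V, so V_ov = 2.9 − 1.29 = 1.61 V.
Assume saturation: I_D = ½ k_p V_ov² = 0.5 × 0.8 × 1.61² = 1.04 mA, giving V_SD = V_DD − I_D R_D = 14.3 − 1.04 × 22.6 = -9.13 V.
But -9.13 V < V_ov = 1.61 V, so the device is actually in triode.
In triode I_D = k_p[V_ov V_SD − ½ V_SD²] and I_D = (V_DD − V_SD)/R_D. Equating: 9.04 V_SD² − 30.11 V_SD + 14.3 = 0, giving V_SD = 0.574 V (the root below V_ov).
I_D = (14.3 − 0.574) / 22.6 = 0.607 mA.

I_D = 0.607 mA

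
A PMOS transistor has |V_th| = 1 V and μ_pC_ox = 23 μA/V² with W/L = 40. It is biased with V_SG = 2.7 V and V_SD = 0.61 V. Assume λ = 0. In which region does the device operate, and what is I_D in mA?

Triode; I_D = 0.783 mA

k_p = μ_pC_ox · (W/L) = 0.92 mA/V².
V_ov = V_SG − |V_th| = 2.7 − 1 = 1.7 V.
Since V_SD = 0.61 V < V_ov = 1.7 V, the device is in the triode region.
I_D = k_p [V_ov · V_SD − ½ V_SD²] = 0.92 × [1.7 × 0.61 − 0.5 × 0.61²] = 0.783 mA.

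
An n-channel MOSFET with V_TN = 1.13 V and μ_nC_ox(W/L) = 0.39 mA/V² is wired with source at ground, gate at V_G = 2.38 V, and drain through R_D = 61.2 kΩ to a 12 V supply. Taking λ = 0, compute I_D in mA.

V_GS = V_G = 2.38 V, so V_ov = 2.38 − 1.13 = 1.25 V.
Assume saturation: I_D = ½ k_n V_ov² = 0.5 × 0.39 × 1.25² = 0.305 mA, giving V_DS = V_DD − I_D R_D = 12 − 0.305 × 61.2 = -6.65 V.
But -6.65 V < V_ov = 1.25 V, so the device is actually in triode.
In triode I_D = k_n[V_ov V_DS − ½ V_DS²] and I_D = (V_DD − V_DS)/R_D. Equating: 11.9 V_DS² − 30.84 V_DS + 12 = 0, giving V_DS = 0.477 V (the root below V_ov).
I_D = (12 − 0.477) / 61.2 = 0.188 mA.

I_D = 0.188 mA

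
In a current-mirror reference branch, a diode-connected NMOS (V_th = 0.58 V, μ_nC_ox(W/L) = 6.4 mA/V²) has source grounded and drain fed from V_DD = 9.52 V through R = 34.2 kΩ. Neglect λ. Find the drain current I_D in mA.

I_D = 0.253 mA

With gate tied to drain, V_GS = V_DS ≥ V_GS − V_th, so the device is in saturation.
KCL at the drain: ½ k_n (V_GS − V_th)² = (V_DD − V_GS)/R.
Let x = V_GS − 0.58. Then 109 x² + x − 8.94 = 0, giving x = 0.281 V (positive root), so V_GS = 0.861 V.
I_D = (V_DD − V_GS)/R = (9.52 − 0.861) / 34.2 = 0.253 mA.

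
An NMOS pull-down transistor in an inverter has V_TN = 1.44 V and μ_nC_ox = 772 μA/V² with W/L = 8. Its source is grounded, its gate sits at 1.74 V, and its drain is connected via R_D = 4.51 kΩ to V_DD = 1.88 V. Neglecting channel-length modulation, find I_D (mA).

I_D = 0.278 mA

V_GS = V_G = 1.74 V, so V_ov = 1.74 − 1.44 = 0.3 V.
k_n = μ_nC_ox · (W/L) = 6.176 mA/V².
Assume saturation: I_D = ½ k_n V_ov² = 0.5 × 6.176 × 0.3² = 0.278 mA, giving V_DS = V_DD − I_D R_D = 1.88 − 0.278 × 4.51 = 0.627 V.
V_DS = 0.627 V ≥ V_ov = 0.3 V, confirming saturation.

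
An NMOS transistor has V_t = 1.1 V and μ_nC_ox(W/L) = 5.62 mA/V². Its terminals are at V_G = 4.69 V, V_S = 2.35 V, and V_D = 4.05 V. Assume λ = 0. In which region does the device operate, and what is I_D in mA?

V_GS = V_G − V_S = 4.69 − 2.35 = 2.34 V; V_DS = V_D − V_S = 4.05 − 2.35 = 1.7 V.
V_ov = V_GS − V_t = 2.34 − 1.1 = 1.24 V.
Since V_DS = 1.7 V ≥ V_ov = 1.24 V, the device is in saturation.
I_D = ½ k_n V_ov² = 0.5 × 5.62 × 1.24² = 4.32 mA.

Saturation; I_D = 4.32 mA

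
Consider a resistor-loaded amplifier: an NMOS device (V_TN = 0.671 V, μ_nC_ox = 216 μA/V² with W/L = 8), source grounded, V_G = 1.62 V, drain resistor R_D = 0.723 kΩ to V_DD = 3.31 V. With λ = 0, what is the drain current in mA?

I_D = 0.778 mA

V_GS = V_G = 1.62 V, so V_ov = 1.62 − 0.671 = 0.949 V.
k_n = μ_nC_ox · (W/L) = 1.728 mA/V².
Assume saturation: I_D = ½ k_n V_ov² = 0.5 × 1.728 × 0.949² = 0.778 mA, giving V_DS = V_DD − I_D R_D = 3.31 − 0.778 × 0.723 = 2.75 V.
V_DS = 2.75 V ≥ V_ov = 0.949 V, confirming saturation.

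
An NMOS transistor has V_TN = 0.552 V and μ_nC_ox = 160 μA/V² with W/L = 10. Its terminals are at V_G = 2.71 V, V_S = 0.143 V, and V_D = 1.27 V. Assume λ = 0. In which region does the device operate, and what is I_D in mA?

Triode; I_D = 2.62 mA

V_GS = V_G − V_S = 2.71 − 0.143 = 2.57 V; V_DS = V_D − V_S = 1.27 − 0.143 = 1.13 V.
k_n = μ_nC_ox · (W/L) = 1.6 mA/V².
V_ov = V_GS − V_TN = 2.57 − 0.552 = 2.02 V.
Since V_DS = 1.13 V < V_ov = 2.02 V, the device is in the triode region.
I_D = k_n [V_ov · V_DS − ½ V_DS²] = 1.6 × [2.02 × 1.13 − 0.5 × 1.13²] = 2.62 mA.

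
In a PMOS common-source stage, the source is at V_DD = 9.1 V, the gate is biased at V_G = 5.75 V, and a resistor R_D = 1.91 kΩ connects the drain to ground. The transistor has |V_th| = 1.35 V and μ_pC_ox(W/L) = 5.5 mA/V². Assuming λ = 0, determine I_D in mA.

V_SG = V_DD − V_G = 9.1 − 5.75 = 3.35 V, so V_ov = 3.35 − 1.35 = 2 V.
Assume saturation: I_D = ½ k_p V_ov² = 0.5 × 5.5 × 2² = 11 mA, giving V_SD = V_DD − I_D R_D = 9.1 − 11 × 1.91 = -11.9 V.
But -11.9 V < V_ov = 2 V, so the device is actually in triode.
In triode I_D = k_p[V_ov V_SD − ½ V_SD²] and I_D = (V_DD − V_SD)/R_D. Equating: 5.25 V_SD² − 22.01 V_SD + 9.1 = 0, giving V_SD = 0.465 V (the root below V_ov).
I_D = (9.1 − 0.465) / 1.91 = 4.52 mA.

I_D = 4.52 mA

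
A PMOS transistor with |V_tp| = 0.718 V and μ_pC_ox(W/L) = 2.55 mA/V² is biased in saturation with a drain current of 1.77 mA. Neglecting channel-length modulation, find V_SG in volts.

In saturation I_D = ½ k_p (V_SG − |V_tp|)², so V_SG − |V_tp| = √(2 I_D / k_p) = √(2 × 1.77 / 2.55) = 1.18 V.
V_SG = 0.718 + 1.18 = 1.9 V.

V_SG = 1.90 V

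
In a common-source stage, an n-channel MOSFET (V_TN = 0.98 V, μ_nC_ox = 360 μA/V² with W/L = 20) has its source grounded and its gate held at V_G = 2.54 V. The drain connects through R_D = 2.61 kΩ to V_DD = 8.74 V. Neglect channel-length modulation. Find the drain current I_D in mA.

I_D = 3.23 mA

V_GS = V_G = 2.54 V, so V_ov = 2.54 − 0.98 = 1.56 V.
k_n = μ_nC_ox · (W/L) = 7.2 mA/V².
Assume saturation: I_D = ½ k_n V_ov² = 0.5 × 7.2 × 1.56² = 8.76 mA, giving V_DS = V_DD − I_D R_D = 8.74 − 8.76 × 2.61 = -14.1 V.
But -14.1 V < V_ov = 1.56 V, so the device is actually in triode.
In triode I_D = k_n[V_ov V_DS − ½ V_DS²] and I_D = (V_DD − V_DS)/R_D. Equating: 9.4 V_DS² − 30.32 V_DS + 8.74 = 0, giving V_DS = 0.32 V (the root below V_ov).
I_D = (8.74 − 0.32) / 2.61 = 3.23 mA.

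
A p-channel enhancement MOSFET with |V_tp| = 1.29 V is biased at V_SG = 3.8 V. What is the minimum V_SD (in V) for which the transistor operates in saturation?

The boundary between triode and saturation is V_SD = V_SG − |V_tp| = V_ov.
V_ov = 3.8 − 1.29 = 2.51 V.

V_SD,sat = 2.51 V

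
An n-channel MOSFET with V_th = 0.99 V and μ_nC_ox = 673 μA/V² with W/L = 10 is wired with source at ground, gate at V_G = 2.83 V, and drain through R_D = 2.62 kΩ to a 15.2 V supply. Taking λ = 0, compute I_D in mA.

I_D = 5.60 mA

V_GS = V_G = 2.83 V, so V_ov = 2.83 − 0.99 = 1.84 V.
k_n = μ_nC_ox · (W/L) = 6.73 mA/V².
Assume saturation: I_D = ½ k_n V_ov² = 0.5 × 6.73 × 1.84² = 11.4 mA, giving V_DS = V_DD − I_D R_D = 15.2 − 11.4 × 2.62 = -14.6 V.
But -14.6 V < V_ov = 1.84 V, so the device is actually in triode.
In triode I_D = k_n[V_ov V_DS − ½ V_DS²] and I_D = (V_DD − V_DS)/R_D. Equating: 8.82 V_DS² − 33.44 V_DS + 15.2 = 0, giving V_DS = 0.528 V (the root below V_ov).
I_D = (15.2 − 0.528) / 2.62 = 5.6 mA.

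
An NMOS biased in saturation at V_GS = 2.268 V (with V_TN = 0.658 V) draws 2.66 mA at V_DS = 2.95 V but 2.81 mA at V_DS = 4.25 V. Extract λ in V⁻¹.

λ = 0.0497 V⁻¹

With V_GS fixed, I_D ∝ (1 + λ V_DS) in saturation, so I_D2/I_D1 = (1 + λ V_DS2)/(1 + λ V_DS1).
2.81/2.66 = 1.056 = (1 + 4.25 λ)/(1 + 2.95 λ).
Solving: λ (I_D1 V_DS2 − I_D2 V_DS1) = I_D2 − I_D1, so λ = (2.81 − 2.66) / (2.66 × 4.25 − 2.81 × 2.95) = 0.15 / 3.02 = 0.0497 V⁻¹.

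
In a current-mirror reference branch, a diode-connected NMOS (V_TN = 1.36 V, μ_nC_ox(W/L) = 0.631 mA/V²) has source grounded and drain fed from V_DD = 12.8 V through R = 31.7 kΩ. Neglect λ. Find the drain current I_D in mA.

With gate tied to drain, V_GS = V_DS ≥ V_GS − V_TN, so the device is in saturation.
KCL at the drain: ½ k_n (V_GS − V_TN)² = (V_DD − V_GS)/R.
Let x = V_GS − 1.36. Then 10 x² + x − 11.44 = 0, giving x = 1.02 V (positive root), so V_GS = 2.38 V.
I_D = (V_DD − V_GS)/R = (12.8 − 2.38) / 31.7 = 0.329 mA.

I_D = 0.329 mA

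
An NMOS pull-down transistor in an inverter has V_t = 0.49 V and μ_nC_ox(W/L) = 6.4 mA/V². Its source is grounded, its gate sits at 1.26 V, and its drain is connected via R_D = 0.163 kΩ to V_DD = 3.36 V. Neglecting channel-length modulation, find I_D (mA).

I_D = 1.90 mA

V_GS = V_G = 1.26 V, so V_ov = 1.26 − 0.49 = 0.77 V.
Assume saturation: I_D = ½ k_n V_ov² = 0.5 × 6.4 × 0.77² = 1.9 mA, giving V_DS = V_DD − I_D R_D = 3.36 − 1.9 × 0.163 = 3.05 V.
V_DS = 3.05 V ≥ V_ov = 0.77 V, confirming saturation.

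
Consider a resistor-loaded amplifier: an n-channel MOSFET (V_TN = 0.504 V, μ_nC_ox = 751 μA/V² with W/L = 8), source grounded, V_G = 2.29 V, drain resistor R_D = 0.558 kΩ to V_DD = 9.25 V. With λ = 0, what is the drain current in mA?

I_D = 9.58 mA

V_GS = V_G = 2.29 V, so V_ov = 2.29 − 0.504 = 1.79 V.
k_n = μ_nC_ox · (W/L) = 6.008 mA/V².
Assume saturation: I_D = ½ k_n V_ov² = 0.5 × 6.008 × 1.79² = 9.58 mA, giving V_DS = V_DD − I_D R_D = 9.25 − 9.58 × 0.558 = 3.9 V.
V_DS = 3.9 V ≥ V_ov = 1.79 V, confirming saturation.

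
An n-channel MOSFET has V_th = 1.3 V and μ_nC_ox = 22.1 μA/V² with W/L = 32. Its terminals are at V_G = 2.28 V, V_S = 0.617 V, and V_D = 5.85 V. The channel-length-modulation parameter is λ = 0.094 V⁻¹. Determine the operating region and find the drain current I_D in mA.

Saturation; I_D = 0.0695 mA

V_GS = V_G − V_S = 2.28 − 0.617 = 1.66 V; V_DS = V_D − V_S = 5.85 − 0.617 = 5.23 V.
k_n = μ_nC_ox · (W/L) = 0.7072 mA/V².
V_ov = V_GS − V_th = 1.66 − 1.3 = 0.363 V.
Since V_DS = 5.23 V ≥ V_ov = 0.363 V, the device is in saturation.
I_D = ½ k_n V_ov² (1 + λ V_DS) = 0.5 × 0.7072 × 0.363² × (1 + 0.094 × 5.23) = 0.0695 mA.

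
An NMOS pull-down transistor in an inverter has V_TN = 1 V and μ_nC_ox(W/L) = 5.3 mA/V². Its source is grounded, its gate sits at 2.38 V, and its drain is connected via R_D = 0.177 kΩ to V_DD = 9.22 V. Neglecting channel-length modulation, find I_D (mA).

V_GS = V_G = 2.38 V, so V_ov = 2.38 − 1 = 1.38 V.
Assume saturation: I_D = ½ k_n V_ov² = 0.5 × 5.3 × 1.38² = 5.05 mA, giving V_DS = V_DD − I_D R_D = 9.22 − 5.05 × 0.177 = 8.33 V.
V_DS = 8.33 V ≥ V_ov = 1.38 V, confirming saturation.

I_D = 5.05 mA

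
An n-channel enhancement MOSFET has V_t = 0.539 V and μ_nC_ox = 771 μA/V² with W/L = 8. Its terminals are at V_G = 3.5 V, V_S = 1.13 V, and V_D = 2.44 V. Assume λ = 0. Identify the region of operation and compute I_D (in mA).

Triode; I_D = 9.50 mA

V_GS = V_G − V_S = 3.5 − 1.13 = 2.37 V; V_DS = V_D − V_S = 2.44 − 1.13 = 1.31 V.
k_n = μ_nC_ox · (W/L) = 6.168 mA/V².
V_ov = V_GS − V_t = 2.37 − 0.539 = 1.83 V.
Since V_DS = 1.31 V < V_ov = 1.83 V, the device is in the triode region.
I_D = k_n [V_ov · V_DS − ½ V_DS²] = 6.168 × [1.83 × 1.31 − 0.5 × 1.31²] = 9.5 mA.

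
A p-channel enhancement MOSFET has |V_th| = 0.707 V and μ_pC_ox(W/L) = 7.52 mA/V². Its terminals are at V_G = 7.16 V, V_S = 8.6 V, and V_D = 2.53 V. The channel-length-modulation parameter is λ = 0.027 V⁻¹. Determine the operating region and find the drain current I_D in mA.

Saturation; I_D = 2.35 mA

V_SG = V_S − V_G = 8.6 − 7.16 = 1.44 V; V_SD = V_S − V_D = 8.6 − 2.53 = 6.07 V.
V_ov = V_SG − |V_th| = 1.44 − 0.707 = 0.733 V.
Since V_SD = 6.07 V ≥ V_ov = 0.733 V, the device is in saturation.
I_D = ½ k_p V_ov² (1 + λ V_SD) = 0.5 × 7.52 × 0.733² × (1 + 0.027 × 6.07) = 2.35 mA.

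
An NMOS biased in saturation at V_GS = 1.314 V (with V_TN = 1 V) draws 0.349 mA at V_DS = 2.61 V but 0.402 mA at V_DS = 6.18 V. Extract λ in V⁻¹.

With V_GS fixed, I_D ∝ (1 + λ V_DS) in saturation, so I_D2/I_D1 = (1 + λ V_DS2)/(1 + λ V_DS1).
0.402/0.349 = 1.152 = (1 + 6.18 λ)/(1 + 2.61 λ).
Solving: λ (I_D1 V_DS2 − I_D2 V_DS1) = I_D2 − I_D1, so λ = (0.402 − 0.349) / (0.349 × 6.18 − 0.402 × 2.61) = 0.053 / 1.11 = 0.0479 V⁻¹.

λ = 0.0479 V⁻¹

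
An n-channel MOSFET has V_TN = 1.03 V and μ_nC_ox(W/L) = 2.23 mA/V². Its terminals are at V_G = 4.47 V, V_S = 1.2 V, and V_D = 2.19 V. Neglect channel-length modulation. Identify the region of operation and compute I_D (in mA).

V_GS = V_G − V_S = 4.47 − 1.2 = 3.27 V; V_DS = V_D − V_S = 2.19 − 1.2 = 0.99 V.
V_ov = V_GS − V_TN = 3.27 − 1.03 = 2.24 V.
Since V_DS = 0.99 V < V_ov = 2.24 V, the device is in the triode region.
I_D = k_n [V_ov · V_DS − ½ V_DS²] = 2.23 × [2.24 × 0.99 − 0.5 × 0.99²] = 3.85 mA.

Triode; I_D = 3.85 mA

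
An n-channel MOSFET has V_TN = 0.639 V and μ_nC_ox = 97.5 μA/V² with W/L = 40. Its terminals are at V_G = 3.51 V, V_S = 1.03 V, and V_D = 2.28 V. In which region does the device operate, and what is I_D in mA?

V_GS = V_G − V_S = 3.51 − 1.03 = 2.48 V; V_DS = V_D − V_S = 2.28 − 1.03 = 1.25 V.
k_n = μ_nC_ox · (W/L) = 3.9 mA/V².
V_ov = V_GS − V_TN = 2.48 − 0.639 = 1.84 V.
Since V_DS = 1.25 V < V_ov = 1.84 V, the device is in the triode region.
I_D = k_n [V_ov · V_DS − ½ V_DS²] = 3.9 × [1.84 × 1.25 − 0.5 × 1.25²] = 5.93 mA.

Triode; I_D = 5.93 mA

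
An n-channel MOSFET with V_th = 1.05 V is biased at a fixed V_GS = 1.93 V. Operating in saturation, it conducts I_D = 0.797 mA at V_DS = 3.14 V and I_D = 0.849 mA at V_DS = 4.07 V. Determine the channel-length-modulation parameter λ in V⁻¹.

λ = 0.0900 V⁻¹

With V_GS fixed, I_D ∝ (1 + λ V_DS) in saturation, so I_D2/I_D1 = (1 + λ V_DS2)/(1 + λ V_DS1).
0.849/0.797 = 1.065 = (1 + 4.07 λ)/(1 + 3.14 λ).
Solving: λ (I_D1 V_DS2 − I_D2 V_DS1) = I_D2 − I_D1, so λ = (0.849 − 0.797) / (0.797 × 4.07 − 0.849 × 3.14) = 0.052 / 0.578 = 0.09 V⁻¹.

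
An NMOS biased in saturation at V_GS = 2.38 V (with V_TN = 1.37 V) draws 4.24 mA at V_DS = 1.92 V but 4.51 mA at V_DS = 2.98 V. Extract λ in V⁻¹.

λ = 0.0679 V⁻¹

With V_GS fixed, I_D ∝ (1 + λ V_DS) in saturation, so I_D2/I_D1 = (1 + λ V_DS2)/(1 + λ V_DS1).
4.51/4.24 = 1.064 = (1 + 2.98 λ)/(1 + 1.92 λ).
Solving: λ (I_D1 V_DS2 − I_D2 V_DS1) = I_D2 − I_D1, so λ = (4.51 − 4.24) / (4.24 × 2.98 − 4.51 × 1.92) = 0.27 / 3.98 = 0.0679 V⁻¹.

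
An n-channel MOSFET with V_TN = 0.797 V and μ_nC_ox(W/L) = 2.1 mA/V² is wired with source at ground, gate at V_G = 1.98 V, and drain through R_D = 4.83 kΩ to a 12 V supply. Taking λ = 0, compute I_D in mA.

V_GS = V_G = 1.98 V, so V_ov = 1.98 − 0.797 = 1.18 V.
Assume saturation: I_D = ½ k_n V_ov² = 0.5 × 2.1 × 1.18² = 1.47 mA, giving V_DS = V_DD − I_D R_D = 12 − 1.47 × 4.83 = 4.9 V.
V_DS = 4.9 V ≥ V_ov = 1.18 V, confirming saturation.

I_D = 1.47 mA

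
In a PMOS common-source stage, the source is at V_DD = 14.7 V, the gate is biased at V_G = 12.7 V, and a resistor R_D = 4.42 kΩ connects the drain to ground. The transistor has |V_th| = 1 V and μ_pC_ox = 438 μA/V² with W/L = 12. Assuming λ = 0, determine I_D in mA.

I_D = 2.63 mA

V_SG = V_DD − V_G = 14.7 − 12.7 = 2 V, so V_ov = 2 − 1 = 1 V.
k_p = μ_pC_ox · (W/L) = 5.256 mA/V².
Assume saturation: I_D = ½ k_p V_ov² = 0.5 × 5.256 × 1² = 2.63 mA, giving V_SD = V_DD − I_D R_D = 14.7 − 2.63 × 4.42 = 3.08 V.
V_SD = 3.08 V ≥ V_ov = 1 V, confirming saturation.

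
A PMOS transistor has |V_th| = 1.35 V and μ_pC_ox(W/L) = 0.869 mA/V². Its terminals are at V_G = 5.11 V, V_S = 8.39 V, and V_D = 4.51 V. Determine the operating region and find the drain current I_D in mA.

V_SG = V_S − V_G = 8.39 − 5.11 = 3.28 V; V_SD = V_S − V_D = 8.39 − 4.51 = 3.88 V.
V_ov = V_SG − |V_th| = 3.28 − 1.35 = 1.93 V.
Since V_SD = 3.88 V ≥ V_ov = 1.93 V, the device is in saturation.
I_D = ½ k_p V_ov² = 0.5 × 0.869 × 1.93² = 1.62 mA.

Saturation; I_D = 1.62 mA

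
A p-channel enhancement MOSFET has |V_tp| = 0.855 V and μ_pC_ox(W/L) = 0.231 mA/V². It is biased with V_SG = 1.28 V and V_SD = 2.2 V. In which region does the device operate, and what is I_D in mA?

Saturation; I_D = 0.0209 mA

V_ov = V_SG − |V_tp| = 1.28 − 0.855 = 0.425 V.
Since V_SD = 2.2 V ≥ V_ov = 0.425 V, the device is in saturation.
I_D = ½ k_p V_ov² = 0.5 × 0.231 × 0.425² = 0.0209 mA.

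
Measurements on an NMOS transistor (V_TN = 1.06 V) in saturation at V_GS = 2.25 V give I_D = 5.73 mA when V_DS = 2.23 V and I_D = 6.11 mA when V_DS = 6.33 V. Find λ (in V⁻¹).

λ = 0.0168 V⁻¹

With V_GS fixed, I_D ∝ (1 + λ V_DS) in saturation, so I_D2/I_D1 = (1 + λ V_DS2)/(1 + λ V_DS1).
6.11/5.73 = 1.066 = (1 + 6.33 λ)/(1 + 2.23 λ).
Solving: λ (I_D1 V_DS2 − I_D2 V_DS1) = I_D2 − I_D1, so λ = (6.11 − 5.73) / (5.73 × 6.33 − 6.11 × 2.23) = 0.38 / 22.6 = 0.0168 V⁻¹.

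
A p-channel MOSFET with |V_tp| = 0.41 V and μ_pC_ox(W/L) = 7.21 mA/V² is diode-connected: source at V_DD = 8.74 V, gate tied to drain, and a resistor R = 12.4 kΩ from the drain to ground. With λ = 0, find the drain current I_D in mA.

I_D = 0.638 mA

With gate tied to drain, V_SG = V_SD ≥ V_SG − |V_tp|, so the device is in saturation.
KCL at the drain: ½ k_p (V_SG − |V_tp|)² = (V_DD − V_SG)/R.
Let x = V_SG − 0.41. Then 44.7 x² + x − 8.33 = 0, giving x = 0.421 V (positive root), so V_SG = 0.831 V.
I_D = (V_DD − V_SG)/R = (8.74 − 0.831) / 12.4 = 0.638 mA.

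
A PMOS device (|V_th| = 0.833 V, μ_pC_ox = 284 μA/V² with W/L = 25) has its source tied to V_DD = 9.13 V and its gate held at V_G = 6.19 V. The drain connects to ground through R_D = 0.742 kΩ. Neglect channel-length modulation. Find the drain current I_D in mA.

I_D = 11.0 mA

V_SG = V_DD − V_G = 9.13 − 6.19 = 2.94 V, so V_ov = 2.94 − 0.833 = 2.11 V.
k_p = μ_pC_ox · (W/L) = 7.1 mA/V².
Assume saturation: I_D = ½ k_p V_ov² = 0.5 × 7.1 × 2.11² = 15.8 mA, giving V_SD = V_DD − I_D R_D = 9.13 − 15.8 × 0.742 = -2.56 V.
But -2.56 V < V_ov = 2.11 V, so the device is actually in triode.
In triode I_D = k_p[V_ov V_SD − ½ V_SD²] and I_D = (V_DD − V_SD)/R_D. Equating: 2.63 V_SD² − 12.1 V_SD + 9.13 = 0, giving V_SD = 0.952 V (the root below V_ov).
I_D = (9.13 − 0.952) / 0.742 = 11 mA.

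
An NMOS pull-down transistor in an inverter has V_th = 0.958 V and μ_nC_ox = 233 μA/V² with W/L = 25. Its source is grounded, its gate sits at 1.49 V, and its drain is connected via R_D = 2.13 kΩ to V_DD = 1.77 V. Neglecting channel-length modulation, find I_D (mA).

V_GS = V_G = 1.49 V, so V_ov = 1.49 − 0.958 = 0.532 V.
k_n = μ_nC_ox · (W/L) = 5.825 mA/V².
Assume saturation: I_D = ½ k_n V_ov² = 0.5 × 5.825 × 0.532² = 0.824 mA, giving V_DS = V_DD − I_D R_D = 1.77 − 0.824 × 2.13 = 0.0142 V.
But 0.0142 V < V_ov = 0.532 V, so the device is actually in triode.
In triode I_D = k_n[V_ov V_DS − ½ V_DS²] and I_D = (V_DD − V_DS)/R_D. Equating: 6.2 V_DS² − 7.601 V_DS + 1.77 = 0, giving V_DS = 0.313 V (the root below V_ov).
I_D = (1.77 − 0.313) / 2.13 = 0.684 mA.

I_D = 0.684 mA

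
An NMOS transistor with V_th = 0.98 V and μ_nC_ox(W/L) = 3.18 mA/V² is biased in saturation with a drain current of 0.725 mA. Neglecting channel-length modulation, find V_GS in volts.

V_GS = 1.66 V

In saturation I_D = ½ k_n (V_GS − V_th)², so V_GS − V_th = √(2 I_D / k_n) = √(2 × 0.725 / 3.18) = 0.675 V.
V_GS = 0.98 + 0.675 = 1.66 V.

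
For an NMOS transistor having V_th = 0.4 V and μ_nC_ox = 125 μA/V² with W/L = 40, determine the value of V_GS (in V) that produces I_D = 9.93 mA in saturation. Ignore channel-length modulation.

V_GS = 2.39 V

k_n = μ_nC_ox · (W/L) = 5 mA/V².
In saturation I_D = ½ k_n (V_GS − V_th)², so V_GS − V_th = √(2 I_D / k_n) = √(2 × 9.93 / 5) = 1.99 V.
V_GS = 0.4 + 1.99 = 2.39 V.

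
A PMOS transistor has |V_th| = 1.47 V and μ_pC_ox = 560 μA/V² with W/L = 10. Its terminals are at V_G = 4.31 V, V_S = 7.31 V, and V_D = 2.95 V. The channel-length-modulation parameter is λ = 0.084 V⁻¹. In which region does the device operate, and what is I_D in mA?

V_SG = V_S − V_G = 7.31 − 4.31 = 3 V; V_SD = V_S − V_D = 7.31 − 2.95 = 4.36 V.
k_p = μ_pC_ox · (W/L) = 5.6 mA/V².
V_ov = V_SG − |V_th| = 3 − 1.47 = 1.53 V.
Since V_SD = 4.36 V ≥ V_ov = 1.53 V, the device is in saturation.
I_D = ½ k_p V_ov² (1 + λ V_SD) = 0.5 × 5.6 × 1.53² × (1 + 0.084 × 4.36) = 8.96 mA.

Saturation; I_D = 8.96 mA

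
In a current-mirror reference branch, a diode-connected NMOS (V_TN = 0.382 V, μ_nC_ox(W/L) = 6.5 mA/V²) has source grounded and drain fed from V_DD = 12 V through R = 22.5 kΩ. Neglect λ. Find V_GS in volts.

V_GS = 0.774 V

With gate tied to drain, V_GS = V_DS ≥ V_GS − V_TN, so the device is in saturation.
KCL at the drain: ½ k_n (V_GS − V_TN)² = (V_DD − V_GS)/R.
Let x = V_GS − 0.382. Then 73.1 x² + x − 11.62 = 0, giving x = 0.392 V (positive root), so V_GS = 0.774 V.
I_D = (V_DD − V_GS)/R = (12 − 0.774) / 22.5 = 0.499 mA.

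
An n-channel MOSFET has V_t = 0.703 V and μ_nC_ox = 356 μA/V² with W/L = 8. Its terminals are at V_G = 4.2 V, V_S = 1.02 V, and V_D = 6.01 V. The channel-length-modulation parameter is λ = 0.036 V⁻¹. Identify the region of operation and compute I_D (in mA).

V_GS = V_G − V_S = 4.2 − 1.02 = 3.18 V; V_DS = V_D − V_S = 6.01 − 1.02 = 4.99 V.
k_n = μ_nC_ox · (W/L) = 2.848 mA/V².
V_ov = V_GS − V_t = 3.18 − 0.703 = 2.48 V.
Since V_DS = 4.99 V ≥ V_ov = 2.48 V, the device is in saturation.
I_D = ½ k_n V_ov² (1 + λ V_DS) = 0.5 × 2.848 × 2.48² × (1 + 0.036 × 4.99) = 10.3 mA.

Saturation; I_D = 10.3 mA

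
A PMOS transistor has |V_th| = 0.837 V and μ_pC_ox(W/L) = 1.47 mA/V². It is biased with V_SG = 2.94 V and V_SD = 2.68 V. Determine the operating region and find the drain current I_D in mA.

Saturation; I_D = 3.25 mA

V_ov = V_SG − |V_th| = 2.94 − 0.837 = 2.1 V.
Since V_SD = 2.68 V ≥ V_ov = 2.1 V, the device is in saturation.
I_D = ½ k_p V_ov² = 0.5 × 1.47 × 2.1² = 3.25 mA.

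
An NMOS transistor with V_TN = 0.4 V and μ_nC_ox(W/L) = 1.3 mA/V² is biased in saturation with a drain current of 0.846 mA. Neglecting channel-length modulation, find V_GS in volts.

In saturation I_D = ½ k_n (V_GS − V_TN)², so V_GS − V_TN = √(2 I_D / k_n) = √(2 × 0.846 / 1.3) = 1.14 V.
V_GS = 0.4 + 1.14 = 1.54 V.

V_GS = 1.54 V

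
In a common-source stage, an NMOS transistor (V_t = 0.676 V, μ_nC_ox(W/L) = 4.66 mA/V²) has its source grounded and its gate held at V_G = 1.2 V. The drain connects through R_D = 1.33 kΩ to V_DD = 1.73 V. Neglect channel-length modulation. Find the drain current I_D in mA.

I_D = 0.640 mA

V_GS = V_G = 1.2 V, so V_ov = 1.2 − 0.676 = 0.524 V.
Assume saturation: I_D = ½ k_n V_ov² = 0.5 × 4.66 × 0.524² = 0.64 mA, giving V_DS = V_DD − I_D R_D = 1.73 − 0.64 × 1.33 = 0.879 V.
V_DS = 0.879 V ≥ V_ov = 0.524 V, confirming saturation.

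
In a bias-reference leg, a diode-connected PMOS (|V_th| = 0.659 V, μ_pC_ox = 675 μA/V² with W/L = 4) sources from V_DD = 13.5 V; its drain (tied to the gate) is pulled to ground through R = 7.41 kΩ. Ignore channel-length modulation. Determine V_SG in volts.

V_SG = 1.74 V

With gate tied to drain, V_SG = V_SD ≥ V_SG − |V_th|, so the device is in saturation.
k_p = μ_pC_ox · (W/L) = 2.7 mA/V².
KCL at the drain: ½ k_p (V_SG − |V_th|)² = (V_DD − V_SG)/R.
Let x = V_SG − 0.659. Then 10 x² + x − 12.84 = 0, giving x = 1.08 V (positive root), so V_SG = 1.74 V.
I_D = (V_DD − V_SG)/R = (13.5 − 1.74) / 7.41 = 1.59 mA.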